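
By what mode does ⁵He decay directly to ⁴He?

ΔA = 4 − 5 = -1; ΔZ = 2 − 2 = +0.
A drops by 1 with Z unchanged — a neutron was emitted.

neutron emission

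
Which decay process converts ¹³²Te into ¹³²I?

ΔA = 132 − 132 = 0; ΔZ = 53 − 52 = +1.
A is unchanged and Z rises by 1 — a neutron has become a proton (β⁻ decay).

beta-minus decay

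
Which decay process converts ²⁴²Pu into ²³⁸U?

ΔA = 238 − 242 = -4; ΔZ = 92 − 94 = -2.
A drops by 4 and Z drops by 2 — the signature of alpha emission.

alpha decay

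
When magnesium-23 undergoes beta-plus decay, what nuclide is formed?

Beta-plus decay: mass number changes by +0, atomic number by -1.
A: 23 = 23; Z: 12 − 1 = 11.
Z = 11 is sodium, so the daughter is sodium-23.

Na-23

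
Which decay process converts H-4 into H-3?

ΔA = 3 − 4 = -1; ΔZ = 1 − 1 = +0.
A drops by 1 with Z unchanged — a neutron was emitted.

neutron emission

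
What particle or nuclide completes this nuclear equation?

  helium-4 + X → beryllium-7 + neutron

Conserve mass number: 4 + A = 7 + 1, so A = 4.
Conserve atomic number: 2 + Z = 4 + 0, so Z = 2.
A = 4 and Z = 2 is helium-4 — an alpha particle.

alpha particle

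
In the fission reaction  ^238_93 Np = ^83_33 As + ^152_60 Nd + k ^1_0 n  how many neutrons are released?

3

Conserve mass number: 238 = 83 + 152 + k, so k = 238 − 235 = 3.
Check atomic number: 93 = 33 + 60 + 0 = 93. ✓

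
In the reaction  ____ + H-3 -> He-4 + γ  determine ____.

Conserve mass number: A + 3 = 4 + 0, so A = 1.
Conserve atomic number: Z + 1 = 2 + 0, so Z = 1.
A = 1 and Z = 1 is H-1 — a proton.

proton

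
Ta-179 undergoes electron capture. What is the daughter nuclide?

Hf-179

Electron capture: mass number changes by +0, atomic number by -1.
A: 179 = 179; Z: 73 − 1 = 72.
Z = 72 is hafnium, so the daughter is Hf-179.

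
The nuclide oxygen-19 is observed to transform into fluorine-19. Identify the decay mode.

ΔA = 19 − 19 = 0; ΔZ = 9 − 8 = +1.
A is unchanged and Z rises by 1 — a neutron has become a proton (β⁻ decay).

beta-minus decay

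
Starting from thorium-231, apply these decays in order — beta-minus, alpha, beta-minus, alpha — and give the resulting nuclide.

Start: (A, Z) = (231, 90).
After β⁻: (231, 91).
After α: (227, 89).
After β⁻: (227, 90).
After α: (223, 88).
Z = 88 is radium.

Ra-223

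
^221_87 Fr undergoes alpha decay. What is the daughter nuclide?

Alpha decay: mass number changes by -4, atomic number by -2.
A: 221 − 4 = 217; Z: 87 − 2 = 85.
Z = 85 is astatine, so the daughter is ^217_85 At.

At-217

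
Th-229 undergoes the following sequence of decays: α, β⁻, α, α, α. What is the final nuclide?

Bi-213

Start: (A, Z) = (229, 90).
After α: (225, 88).
After β⁻: (225, 89).
After α: (221, 87).
After α: (217, 85).
After α: (213, 83).
Z = 83 is bismuth.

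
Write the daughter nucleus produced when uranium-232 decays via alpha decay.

Th-228

Alpha decay: mass number changes by -4, atomic number by -2.
A: 232 − 4 = 228; Z: 92 − 2 = 90.
Z = 90 is thorium, so the daughter is thorium-228.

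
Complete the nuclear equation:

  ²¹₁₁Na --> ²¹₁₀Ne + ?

Conserve mass number: 21 = 21 + A, so A = 0.
Conserve atomic number: 11 = 10 + Z, so Z = 1.
A = 0 and Z = 1 is ⁰₁e — a positron.

positron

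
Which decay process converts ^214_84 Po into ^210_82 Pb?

ΔA = 210 − 214 = -4; ΔZ = 82 − 84 = -2.
A drops by 4 and Z drops by 2 — the signature of alpha emission.

alpha decay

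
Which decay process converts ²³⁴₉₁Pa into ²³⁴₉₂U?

beta-minus decay

ΔA = 234 − 234 = 0; ΔZ = 92 − 91 = +1.
A is unchanged and Z rises by 1 — a neutron has become a proton (β⁻ decay).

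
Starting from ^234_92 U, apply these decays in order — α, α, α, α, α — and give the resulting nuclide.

Pb-214

Start: (A, Z) = (234, 92).
After α: (230, 90).
After α: (226, 88).
After α: (222, 86).
After α: (218, 84).
After α: (214, 82).
Z = 82 is lead.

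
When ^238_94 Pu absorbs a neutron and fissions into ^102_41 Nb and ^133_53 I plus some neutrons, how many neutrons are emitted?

4

Conserve mass number: 239 = 102 + 133 + k, so k = 239 − 235 = 4.
Check atomic number: 94 = 41 + 53 + 0 = 94. ✓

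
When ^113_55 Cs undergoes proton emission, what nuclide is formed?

Xe-112

Proton emission: mass number changes by -1, atomic number by -1.
A: 113 − 1 = 112; Z: 55 − 1 = 54.
Z = 54 is xenon, so the daughter is ^112_54 Xe.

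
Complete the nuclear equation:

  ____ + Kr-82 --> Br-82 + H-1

Conserve mass number: A + 82 = 82 + 1, so A = 1.
Conserve atomic number: Z + 36 = 35 + 1, so Z = 0.
A = 1 and Z = 0 is n — a neutron.

neutron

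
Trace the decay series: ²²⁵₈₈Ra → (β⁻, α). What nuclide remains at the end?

Fr-221

Start: (A, Z) = (225, 88).
After β⁻: (225, 89).
After α: (221, 87).
Z = 87 is francium.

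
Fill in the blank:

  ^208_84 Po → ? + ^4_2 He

Conserve mass number: 208 = A + 4, so A = 204.
Conserve atomic number: 84 = Z + 2, so Z = 82.
Z = 82 is lead, so the species is ^204_82 Pb.

Pb-204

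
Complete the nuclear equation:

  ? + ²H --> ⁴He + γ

Conserve mass number: A + 2 = 4 + 0, so A = 2.
Conserve atomic number: Z + 1 = 2 + 0, so Z = 1.
A = 2 and Z = 1 is ²H — a deuteron.

deuteron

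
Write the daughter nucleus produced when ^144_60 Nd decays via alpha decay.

Alpha decay: mass number changes by -4, atomic number by -2.
A: 144 − 4 = 140; Z: 60 − 2 = 58.
Z = 58 is cerium, so the daughter is ^140_58 Ce.

Ce-140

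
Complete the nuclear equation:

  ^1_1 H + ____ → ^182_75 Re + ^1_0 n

W-182

Conserve mass number: 1 + A = 182 + 1, so A = 182.
Conserve atomic number: 1 + Z = 75 + 0, so Z = 74.
Z = 74 is tungsten, so the species is ^182_74 W.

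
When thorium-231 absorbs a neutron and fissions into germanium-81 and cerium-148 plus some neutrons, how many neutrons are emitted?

3

Conserve mass number: 232 = 81 + 148 + k, so k = 232 − 229 = 3.
Check atomic number: 90 = 32 + 58 + 0 = 90. ✓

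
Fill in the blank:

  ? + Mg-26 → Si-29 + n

alpha particle

Conserve mass number: A + 26 = 29 + 1, so A = 4.
Conserve atomic number: Z + 12 = 14 + 0, so Z = 2.
A = 4 and Z = 2 is He-4 — an alpha particle.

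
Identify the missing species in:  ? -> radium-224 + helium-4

Th-228

Conserve mass number: A = 224 + 4, so A = 228.
Conserve atomic number: Z = 88 + 2, so Z = 90.
Z = 90 is thorium, so the species is thorium-228.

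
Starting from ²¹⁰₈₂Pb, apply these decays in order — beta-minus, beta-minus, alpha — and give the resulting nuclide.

Pb-206

Start: (A, Z) = (210, 82).
After β⁻: (210, 83).
After β⁻: (210, 84).
After α: (206, 82).
Z = 82 is lead.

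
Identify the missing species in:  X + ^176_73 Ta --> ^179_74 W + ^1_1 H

Conserve mass number: A + 176 = 179 + 1, so A = 4.
Conserve atomic number: Z + 73 = 74 + 1, so Z = 2.
A = 4 and Z = 2 is ^4_2 He — an alpha particle.

alpha particle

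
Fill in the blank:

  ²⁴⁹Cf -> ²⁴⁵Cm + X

Conserve mass number: 249 = 245 + A, so A = 4.
Conserve atomic number: 98 = 96 + Z, so Z = 2.
A = 4 and Z = 2 is ⁴He — an alpha particle.

alpha particle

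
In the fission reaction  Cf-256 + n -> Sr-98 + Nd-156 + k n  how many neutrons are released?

3

Conserve mass number: 257 = 98 + 156 + k, so k = 257 − 254 = 3.
Check atomic number: 98 = 38 + 60 + 0 = 98. ✓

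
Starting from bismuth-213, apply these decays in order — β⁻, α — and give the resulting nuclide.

Start: (A, Z) = (213, 83).
After β⁻: (213, 84).
After α: (209, 82).
Z = 82 is lead.

Pb-209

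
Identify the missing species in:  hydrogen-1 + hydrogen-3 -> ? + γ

He-4

Conserve mass number: 1 + 3 = A + 0, so A = 4.
Conserve atomic number: 1 + 1 = Z + 0, so Z = 2.
A = 4 and Z = 2 is helium-4 — an alpha particle.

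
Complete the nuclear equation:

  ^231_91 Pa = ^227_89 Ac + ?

alpha particle

Conserve mass number: 231 = 227 + A, so A = 4.
Conserve atomic number: 91 = 89 + Z, so Z = 2.
A = 4 and Z = 2 is ^4_2 He — an alpha particle.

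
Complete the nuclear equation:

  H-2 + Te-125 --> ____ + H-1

Conserve mass number: 2 + 125 = A + 1, so A = 126.
Conserve atomic number: 1 + 52 = Z + 1, so Z = 52.
Z = 52 is tellurium, so the species is Te-126.

Te-126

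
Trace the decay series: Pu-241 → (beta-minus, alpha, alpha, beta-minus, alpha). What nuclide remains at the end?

Start: (A, Z) = (241, 94).
After β⁻: (241, 95).
After α: (237, 93).
After α: (233, 91).
After β⁻: (233, 92).
After α: (229, 90).
Z = 90 is thorium.

Th-229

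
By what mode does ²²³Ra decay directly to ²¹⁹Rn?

alpha decay

ΔA = 219 − 223 = -4; ΔZ = 86 − 88 = -2.
A drops by 4 and Z drops by 2 — the signature of alpha emission.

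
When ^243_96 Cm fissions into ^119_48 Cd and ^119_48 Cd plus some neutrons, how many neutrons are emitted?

Conserve mass number: 243 = 119 + 119 + k, so k = 243 − 238 = 5.
Check atomic number: 96 = 48 + 48 + 0 = 96. ✓

5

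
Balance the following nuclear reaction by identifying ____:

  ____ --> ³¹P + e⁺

S-31

Conserve mass number: A = 31 + 0, so A = 31.
Conserve atomic number: Z = 15 + 1, so Z = 16.
Z = 16 is sulfur, so the species is ³¹S.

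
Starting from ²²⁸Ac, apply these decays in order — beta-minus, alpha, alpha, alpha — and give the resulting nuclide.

Po-216

Start: (A, Z) = (228, 89).
After β⁻: (228, 90).
After α: (224, 88).
After α: (220, 86).
After α: (216, 84).
Z = 84 is polonium.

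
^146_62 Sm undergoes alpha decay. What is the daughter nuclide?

Alpha decay: mass number changes by -4, atomic number by -2.
A: 146 − 4 = 142; Z: 62 − 2 = 60.
Z = 60 is neodymium, so the daughter is ^142_60 Nd.

Nd-142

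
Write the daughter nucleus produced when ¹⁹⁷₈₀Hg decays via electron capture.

Au-197

Electron capture: mass number changes by +0, atomic number by -1.
A: 197 = 197; Z: 80 − 1 = 79.
Z = 79 is gold, so the daughter is ¹⁹⁷₇₉Au.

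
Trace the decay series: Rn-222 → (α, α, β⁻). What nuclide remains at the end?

Start: (A, Z) = (222, 86).
After α: (218, 84).
After α: (214, 82).
After β⁻: (214, 83).
Z = 83 is bismuth.

Bi-214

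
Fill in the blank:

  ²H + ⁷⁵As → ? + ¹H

Conserve mass number: 2 + 75 = A + 1, so A = 76.
Conserve atomic number: 1 + 33 = Z + 1, so Z = 33.
Z = 33 is arsenic, so the species is ⁷⁶As.

As-76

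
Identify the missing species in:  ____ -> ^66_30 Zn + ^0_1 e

Conserve mass number: A = 66 + 0, so A = 66.
Conserve atomic number: Z = 30 + 1, so Z = 31.
Z = 31 is gallium, so the species is ^66_31 Ga.

Ga-66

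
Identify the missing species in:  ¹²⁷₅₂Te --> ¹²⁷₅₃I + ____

beta-minus particle

Conserve mass number: 127 = 127 + A, so A = 0.
Conserve atomic number: 52 = 53 + Z, so Z = -1.
A = 0 and Z = -1 is ⁰₋₁e — a beta-minus particle.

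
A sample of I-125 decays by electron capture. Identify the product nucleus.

Electron capture: mass number changes by +0, atomic number by -1.
A: 125 = 125; Z: 53 − 1 = 52.
Z = 52 is tellurium, so the daughter is Te-125.

Te-125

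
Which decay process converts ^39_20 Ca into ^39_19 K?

beta-plus decay or electron capture

ΔA = 39 − 39 = 0; ΔZ = 19 − 20 = -1.
A is unchanged and Z drops by 1 — a proton has become a neutron (β⁺ emission or electron capture).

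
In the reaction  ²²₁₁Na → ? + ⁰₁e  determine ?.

Ne-22

Conserve mass number: 22 = A + 0, so A = 22.
Conserve atomic number: 11 = Z + 1, so Z = 10.
Z = 10 is neon, so the species is ²²₁₀Ne.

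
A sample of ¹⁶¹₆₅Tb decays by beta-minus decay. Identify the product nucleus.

Beta-minus decay: mass number changes by +0, atomic number by +1.
A: 161 = 161; Z: 65 + 1 = 66.
Z = 66 is dysprosium, so the daughter is ¹⁶¹₆₆Dy.

Dy-161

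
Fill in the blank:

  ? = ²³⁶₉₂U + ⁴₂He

Pu-240

Conserve mass number: A = 236 + 4, so A = 240.
Conserve atomic number: Z = 92 + 2, so Z = 94.
Z = 94 is plutonium, so the species is ²⁴⁰₉₄Pu.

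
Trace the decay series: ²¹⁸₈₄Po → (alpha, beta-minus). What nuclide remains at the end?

Start: (A, Z) = (218, 84).
After α: (214, 82).
After β⁻: (214, 83).
Z = 83 is bismuth.

Bi-214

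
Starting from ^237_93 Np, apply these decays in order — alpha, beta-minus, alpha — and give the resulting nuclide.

Start: (A, Z) = (237, 93).
After α: (233, 91).
After β⁻: (233, 92).
After α: (229, 90).
Z = 90 is thorium.

Th-229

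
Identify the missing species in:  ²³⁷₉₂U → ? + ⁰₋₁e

Np-237

Conserve mass number: 237 = A + 0, so A = 237.
Conserve atomic number: 92 = Z − 1, so Z = 93.
Z = 93 is neptunium, so the species is ²³⁷₉₃Np.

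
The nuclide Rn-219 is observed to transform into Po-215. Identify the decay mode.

alpha decay

ΔA = 215 − 219 = -4; ΔZ = 84 − 86 = -2.
A drops by 4 and Z drops by 2 — the signature of alpha emission.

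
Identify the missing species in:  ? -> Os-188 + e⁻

Re-188

Conserve mass number: A = 188 + 0, so A = 188.
Conserve atomic number: Z = 76 − 1, so Z = 75.
Z = 75 is rhenium, so the species is Re-188.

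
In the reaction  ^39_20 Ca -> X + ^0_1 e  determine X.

K-39

Conserve mass number: 39 = A + 0, so A = 39.
Conserve atomic number: 20 = Z + 1, so Z = 19.
Z = 19 is potassium, so the species is ^39_19 K.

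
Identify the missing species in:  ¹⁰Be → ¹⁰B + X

beta-minus particle

Conserve mass number: 10 = 10 + A, so A = 0.
Conserve atomic number: 4 = 5 + Z, so Z = -1.
A = 0 and Z = -1 is e⁻ — a beta-minus particle.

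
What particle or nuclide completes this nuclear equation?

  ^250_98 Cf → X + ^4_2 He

Cm-246

Conserve mass number: 250 = A + 4, so A = 246.
Conserve atomic number: 98 = Z + 2, so Z = 96.
Z = 96 is curium, so the species is ^246_96 Cm.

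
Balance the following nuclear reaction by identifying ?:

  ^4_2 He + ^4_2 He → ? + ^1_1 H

Li-7

Conserve mass number: 4 + 4 = A + 1, so A = 7.
Conserve atomic number: 2 + 2 = Z + 1, so Z = 3.
Z = 3 is lithium, so the species is ^7_3 Li.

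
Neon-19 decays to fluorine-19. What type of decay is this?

beta-plus decay or electron capture

ΔA = 19 − 19 = 0; ΔZ = 9 − 10 = -1.
A is unchanged and Z drops by 1 — a proton has become a neutron (β⁺ emission or electron capture).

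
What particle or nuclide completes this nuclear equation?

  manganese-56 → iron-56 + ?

Conserve mass number: 56 = 56 + A, so A = 0.
Conserve atomic number: 25 = 26 + Z, so Z = -1.
A = 0 and Z = -1 is e⁻ — a beta-minus particle.

beta-minus particle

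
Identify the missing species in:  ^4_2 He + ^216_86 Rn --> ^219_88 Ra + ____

neutron

Conserve mass number: 4 + 216 = 219 + A, so A = 1.
Conserve atomic number: 2 + 86 = 88 + Z, so Z = 0.
A = 1 and Z = 0 is ^1_0 n — a neutron.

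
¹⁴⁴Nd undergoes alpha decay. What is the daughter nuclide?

Ce-140

Alpha decay: mass number changes by -4, atomic number by -2.
A: 144 − 4 = 140; Z: 60 − 2 = 58.
Z = 58 is cerium, so the daughter is ¹⁴⁰Ce.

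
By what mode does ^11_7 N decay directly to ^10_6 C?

proton emission

ΔA = 10 − 11 = -1; ΔZ = 6 − 7 = -1.
A drops by 1 and Z drops by 1 — a proton was emitted.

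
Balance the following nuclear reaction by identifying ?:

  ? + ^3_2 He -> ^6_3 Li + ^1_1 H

alpha particle

Conserve mass number: A + 3 = 6 + 1, so A = 4.
Conserve atomic number: Z + 2 = 3 + 1, so Z = 2.
A = 4 and Z = 2 is ^4_2 He — an alpha particle.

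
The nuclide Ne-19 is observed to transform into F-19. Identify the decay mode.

ΔA = 19 − 19 = 0; ΔZ = 9 − 10 = -1.
A is unchanged and Z drops by 1 — a proton has become a neutron (β⁺ emission or electron capture).

beta-plus decay or electron capture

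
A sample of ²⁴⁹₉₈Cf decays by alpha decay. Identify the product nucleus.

Alpha decay: mass number changes by -4, atomic number by -2.
A: 249 − 4 = 245; Z: 98 − 2 = 96.
Z = 96 is curium, so the daughter is ²⁴⁵₉₆Cm.

Cm-245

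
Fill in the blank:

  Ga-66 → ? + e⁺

Conserve mass number: 66 = A + 0, so A = 66.
Conserve atomic number: 31 = Z + 1, so Z = 30.
Z = 30 is zinc, so the species is Zn-66.

Zn-66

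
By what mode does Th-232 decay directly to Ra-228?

ΔA = 228 − 232 = -4; ΔZ = 88 − 90 = -2.
A drops by 4 and Z drops by 2 — the signature of alpha emission.

alpha decay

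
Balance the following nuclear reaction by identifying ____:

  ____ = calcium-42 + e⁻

K-42

Conserve mass number: A = 42 + 0, so A = 42.
Conserve atomic number: Z = 20 − 1, so Z = 19.
Z = 19 is potassium, so the species is potassium-42.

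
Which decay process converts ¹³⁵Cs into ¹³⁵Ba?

beta-minus decay

ΔA = 135 − 135 = 0; ΔZ = 56 − 55 = +1.
A is unchanged and Z rises by 1 — a neutron has become a proton (β⁻ decay).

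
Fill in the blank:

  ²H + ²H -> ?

Conserve mass number: 2 + 2 = A, so A = 4.
Conserve atomic number: 1 + 1 = Z, so Z = 2.
A = 4 and Z = 2 is ⁴He — an alpha particle.

He-4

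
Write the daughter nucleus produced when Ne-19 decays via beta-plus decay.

Beta-plus decay: mass number changes by +0, atomic number by -1.
A: 19 = 19; Z: 10 − 1 = 9.
Z = 9 is fluorine, so the daughter is F-19.

F-19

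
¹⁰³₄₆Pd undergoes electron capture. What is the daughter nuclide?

Electron capture: mass number changes by +0, atomic number by -1.
A: 103 = 103; Z: 46 − 1 = 45.
Z = 45 is rhodium, so the daughter is ¹⁰³₄₅Rh.

Rh-103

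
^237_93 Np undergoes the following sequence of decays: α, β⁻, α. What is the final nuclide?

Start: (A, Z) = (237, 93).
After α: (233, 91).
After β⁻: (233, 92).
After α: (229, 90).
Z = 90 is thorium.

Th-229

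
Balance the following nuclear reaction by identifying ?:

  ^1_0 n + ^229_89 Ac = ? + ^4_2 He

Fr-226

Conserve mass number: 1 + 229 = A + 4, so A = 226.
Conserve atomic number: 0 + 89 = Z + 2, so Z = 87.
Z = 87 is francium, so the species is ^226_87 Fr.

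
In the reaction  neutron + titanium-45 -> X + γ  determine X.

Conserve mass number: 1 + 45 = A + 0, so A = 46.
Conserve atomic number: 0 + 22 = Z + 0, so Z = 22.
Z = 22 is titanium, so the species is titanium-46.

Ti-46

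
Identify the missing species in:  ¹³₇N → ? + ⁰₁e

C-13

Conserve mass number: 13 = A + 0, so A = 13.
Conserve atomic number: 7 = Z + 1, so Z = 6.
Z = 6 is carbon, so the species is ¹³₆C.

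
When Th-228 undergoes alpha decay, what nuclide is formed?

Ra-224

Alpha decay: mass number changes by -4, atomic number by -2.
A: 228 − 4 = 224; Z: 90 − 2 = 88.
Z = 88 is radium, so the daughter is Ra-224.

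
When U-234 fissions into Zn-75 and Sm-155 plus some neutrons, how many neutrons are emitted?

Conserve mass number: 234 = 75 + 155 + k, so k = 234 − 230 = 4.
Check atomic number: 92 = 30 + 62 + 0 = 92. ✓

4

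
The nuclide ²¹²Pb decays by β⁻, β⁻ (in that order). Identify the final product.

Po-212

Start: (A, Z) = (212, 82).
After β⁻: (212, 83).
After β⁻: (212, 84).
Z = 84 is polonium.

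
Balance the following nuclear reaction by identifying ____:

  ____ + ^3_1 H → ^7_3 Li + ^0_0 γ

Conserve mass number: A + 3 = 7 + 0, so A = 4.
Conserve atomic number: Z + 1 = 3 + 0, so Z = 2.
A = 4 and Z = 2 is ^4_2 He — an alpha particle.

alpha particle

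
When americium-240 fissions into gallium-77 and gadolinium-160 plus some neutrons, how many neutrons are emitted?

Conserve mass number: 240 = 77 + 160 + k, so k = 240 − 237 = 3.
Check atomic number: 95 = 31 + 64 + 0 = 95. ✓

3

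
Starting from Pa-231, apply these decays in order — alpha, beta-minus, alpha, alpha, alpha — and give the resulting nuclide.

Start: (A, Z) = (231, 91).
After α: (227, 89).
After β⁻: (227, 90).
After α: (223, 88).
After α: (219, 86).
After α: (215, 84).
Z = 84 is polonium.

Po-215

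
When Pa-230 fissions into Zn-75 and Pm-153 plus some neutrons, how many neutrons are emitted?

Conserve mass number: 230 = 75 + 153 + k, so k = 230 − 228 = 2.
Check atomic number: 91 = 30 + 61 + 0 = 91. ✓

2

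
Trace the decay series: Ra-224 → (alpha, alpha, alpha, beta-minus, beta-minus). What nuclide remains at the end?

Po-212

Start: (A, Z) = (224, 88).
After α: (220, 86).
After α: (216, 84).
After α: (212, 82).
After β⁻: (212, 83).
After β⁻: (212, 84).
Z = 84 is polonium.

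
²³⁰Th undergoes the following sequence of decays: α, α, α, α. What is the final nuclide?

Start: (A, Z) = (230, 90).
After α: (226, 88).
After α: (222, 86).
After α: (218, 84).
After α: (214, 82).
Z = 82 is lead.

Pb-214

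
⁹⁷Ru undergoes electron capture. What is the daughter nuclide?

Electron capture: mass number changes by +0, atomic number by -1.
A: 97 = 97; Z: 44 − 1 = 43.
Z = 43 is technetium, so the daughter is ⁹⁷Tc.

Tc-97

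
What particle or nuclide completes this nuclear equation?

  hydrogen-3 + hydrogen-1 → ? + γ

Conserve mass number: 3 + 1 = A + 0, so A = 4.
Conserve atomic number: 1 + 1 = Z + 0, so Z = 2.
A = 4 and Z = 2 is helium-4 — an alpha particle.

He-4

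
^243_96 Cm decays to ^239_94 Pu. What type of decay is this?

ΔA = 239 − 243 = -4; ΔZ = 94 − 96 = -2.
A drops by 4 and Z drops by 2 — the signature of alpha emission.

alpha decay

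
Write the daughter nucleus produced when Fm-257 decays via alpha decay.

Cf-253

Alpha decay: mass number changes by -4, atomic number by -2.
A: 257 − 4 = 253; Z: 100 − 2 = 98.
Z = 98 is californium, so the daughter is Cf-253.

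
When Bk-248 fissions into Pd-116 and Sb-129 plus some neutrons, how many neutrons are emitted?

Conserve mass number: 248 = 116 + 129 + k, so k = 248 − 245 = 3.
Check atomic number: 97 = 46 + 51 + 0 = 97. ✓

3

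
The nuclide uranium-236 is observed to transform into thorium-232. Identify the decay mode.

ΔA = 232 − 236 = -4; ΔZ = 90 − 92 = -2.
A drops by 4 and Z drops by 2 — the signature of alpha emission.

alpha decay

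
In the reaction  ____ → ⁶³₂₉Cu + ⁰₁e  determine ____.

Zn-63

Conserve mass number: A = 63 + 0, so A = 63.
Conserve atomic number: Z = 29 + 1, so Z = 30.
Z = 30 is zinc, so the species is ⁶³₃₀Zn.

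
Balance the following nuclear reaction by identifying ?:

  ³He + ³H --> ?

Conserve mass number: 3 + 3 = A, so A = 6.
Conserve atomic number: 2 + 1 = Z, so Z = 3.
Z = 3 is lithium, so the species is ⁶Li.

Li-6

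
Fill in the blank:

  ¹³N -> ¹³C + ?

positron

Conserve mass number: 13 = 13 + A, so A = 0.
Conserve atomic number: 7 = 6 + Z, so Z = 1.
A = 0 and Z = 1 is e⁺ — a positron.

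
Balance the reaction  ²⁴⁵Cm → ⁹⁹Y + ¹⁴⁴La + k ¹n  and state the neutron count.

Conserve mass number: 245 = 99 + 144 + k, so k = 245 − 243 = 2.
Check atomic number: 96 = 39 + 57 + 0 = 96. ✓

2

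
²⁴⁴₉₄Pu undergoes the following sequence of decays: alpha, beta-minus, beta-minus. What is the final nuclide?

Pu-240

Start: (A, Z) = (244, 94).
After α: (240, 92).
After β⁻: (240, 93).
After β⁻: (240, 94).
Z = 94 is plutonium.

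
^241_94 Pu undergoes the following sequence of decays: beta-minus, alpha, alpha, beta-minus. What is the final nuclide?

Start: (A, Z) = (241, 94).
After β⁻: (241, 95).
After α: (237, 93).
After α: (233, 91).
After β⁻: (233, 92).
Z = 92 is uranium.

U-233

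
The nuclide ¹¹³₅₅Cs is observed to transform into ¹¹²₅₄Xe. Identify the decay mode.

ΔA = 112 − 113 = -1; ΔZ = 54 − 55 = -1.
A drops by 1 and Z drops by 1 — a proton was emitted.

proton emission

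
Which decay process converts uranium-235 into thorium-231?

alpha decay

ΔA = 231 − 235 = -4; ΔZ = 90 − 92 = -2.
A drops by 4 and Z drops by 2 — the signature of alpha emission.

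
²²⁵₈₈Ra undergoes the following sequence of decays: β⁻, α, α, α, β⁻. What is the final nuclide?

Start: (A, Z) = (225, 88).
After β⁻: (225, 89).
After α: (221, 87).
After α: (217, 85).
After α: (213, 83).
After β⁻: (213, 84).
Z = 84 is polonium.

Po-213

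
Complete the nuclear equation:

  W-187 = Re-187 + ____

beta-minus particle

Conserve mass number: 187 = 187 + A, so A = 0.
Conserve atomic number: 74 = 75 + Z, so Z = -1.
A = 0 and Z = -1 is e⁻ — a beta-minus particle.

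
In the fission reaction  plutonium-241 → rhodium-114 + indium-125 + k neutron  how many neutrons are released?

2

Conserve mass number: 241 = 114 + 125 + k, so k = 241 − 239 = 2.
Check atomic number: 94 = 45 + 49 + 0 = 94. ✓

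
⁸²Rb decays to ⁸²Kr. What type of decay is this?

ΔA = 82 − 82 = 0; ΔZ = 36 − 37 = -1.
A is unchanged and Z drops by 1 — a proton has become a neutron (β⁺ emission or electron capture).

beta-plus decay or electron capture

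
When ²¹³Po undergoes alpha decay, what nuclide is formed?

Pb-209

Alpha decay: mass number changes by -4, atomic number by -2.
A: 213 − 4 = 209; Z: 84 − 2 = 82.
Z = 82 is lead, so the daughter is ²⁰⁹Pb.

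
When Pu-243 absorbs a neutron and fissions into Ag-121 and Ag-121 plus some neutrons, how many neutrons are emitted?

2

Conserve mass number: 244 = 121 + 121 + k, so k = 244 − 242 = 2.
Check atomic number: 94 = 47 + 47 + 0 = 94. ✓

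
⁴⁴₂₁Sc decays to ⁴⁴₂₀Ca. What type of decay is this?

beta-plus decay or electron capture

ΔA = 44 − 44 = 0; ΔZ = 20 − 21 = -1.
A is unchanged and Z drops by 1 — a proton has become a neutron (β⁺ emission or electron capture).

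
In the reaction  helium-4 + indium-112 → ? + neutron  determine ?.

Conserve mass number: 4 + 112 = A + 1, so A = 115.
Conserve atomic number: 2 + 49 = Z + 0, so Z = 51.
Z = 51 is antimony, so the species is antimony-115.

Sb-115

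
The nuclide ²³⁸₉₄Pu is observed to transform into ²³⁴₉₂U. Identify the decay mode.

ΔA = 234 − 238 = -4; ΔZ = 92 − 94 = -2.
A drops by 4 and Z drops by 2 — the signature of alpha emission.

alpha decay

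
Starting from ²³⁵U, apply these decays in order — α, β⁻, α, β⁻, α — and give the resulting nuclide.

Ra-223

Start: (A, Z) = (235, 92).
After α: (231, 90).
After β⁻: (231, 91).
After α: (227, 89).
After β⁻: (227, 90).
After α: (223, 88).
Z = 88 is radium.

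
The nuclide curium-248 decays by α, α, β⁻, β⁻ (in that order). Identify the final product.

Pu-240

Start: (A, Z) = (248, 96).
After α: (244, 94).
After α: (240, 92).
After β⁻: (240, 93).
After β⁻: (240, 94).
Z = 94 is plutonium.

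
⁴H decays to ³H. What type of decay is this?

ΔA = 3 − 4 = -1; ΔZ = 1 − 1 = +0.
A drops by 1 with Z unchanged — a neutron was emitted.

neutron emission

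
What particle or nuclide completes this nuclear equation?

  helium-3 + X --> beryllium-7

Conserve mass number: 3 + A = 7, so A = 4.
Conserve atomic number: 2 + Z = 4, so Z = 2.
A = 4 and Z = 2 is helium-4 — an alpha particle.

alpha particle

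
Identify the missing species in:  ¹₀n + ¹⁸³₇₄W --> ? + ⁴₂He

Hf-180

Conserve mass number: 1 + 183 = A + 4, so A = 180.
Conserve atomic number: 0 + 74 = Z + 2, so Z = 72.
Z = 72 is hafnium, so the species is ¹⁸⁰₇₂Hf.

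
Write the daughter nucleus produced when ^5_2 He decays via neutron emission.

He-4

Neutron emission: mass number changes by -1, atomic number by +0.
A: 5 − 1 = 4; Z: 2 = 2.
Z = 2 is helium, so the daughter is ^4_2 He.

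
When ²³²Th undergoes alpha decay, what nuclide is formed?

Ra-228

Alpha decay: mass number changes by -4, atomic number by -2.
A: 232 − 4 = 228; Z: 90 − 2 = 88.
Z = 88 is radium, so the daughter is ²²⁸Ra.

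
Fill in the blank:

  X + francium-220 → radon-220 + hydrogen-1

neutron

Conserve mass number: A + 220 = 220 + 1, so A = 1.
Conserve atomic number: Z + 87 = 86 + 1, so Z = 0.
A = 1 and Z = 0 is neutron — a neutron.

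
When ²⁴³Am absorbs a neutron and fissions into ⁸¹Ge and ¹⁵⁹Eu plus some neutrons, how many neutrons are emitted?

Conserve mass number: 244 = 81 + 159 + k, so k = 244 − 240 = 4.
Check atomic number: 95 = 32 + 63 + 0 = 95. ✓

4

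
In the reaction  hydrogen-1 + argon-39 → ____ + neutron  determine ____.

K-39

Conserve mass number: 1 + 39 = A + 1, so A = 39.
Conserve atomic number: 1 + 18 = Z + 0, so Z = 19.
Z = 19 is potassium, so the species is potassium-39.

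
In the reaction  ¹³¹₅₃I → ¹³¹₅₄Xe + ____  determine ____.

beta-minus particle

Conserve mass number: 131 = 131 + A, so A = 0.
Conserve atomic number: 53 = 54 + Z, so Z = -1.
A = 0 and Z = -1 is ⁰₋₁e — a beta-minus particle.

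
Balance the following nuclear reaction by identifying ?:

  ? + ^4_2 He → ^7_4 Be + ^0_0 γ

Conserve mass number: A + 4 = 7 + 0, so A = 3.
Conserve atomic number: Z + 2 = 4 + 0, so Z = 2.
Z = 2 is helium, so the species is ^3_2 He.

He-3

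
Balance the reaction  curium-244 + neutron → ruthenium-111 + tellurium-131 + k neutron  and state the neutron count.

3

Conserve mass number: 245 = 111 + 131 + k, so k = 245 − 242 = 3.
Check atomic number: 96 = 44 + 52 + 0 = 96. ✓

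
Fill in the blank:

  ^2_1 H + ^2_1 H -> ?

Conserve mass number: 2 + 2 = A, so A = 4.
Conserve atomic number: 1 + 1 = Z, so Z = 2.
A = 4 and Z = 2 is ^4_2 He — an alpha particle.

He-4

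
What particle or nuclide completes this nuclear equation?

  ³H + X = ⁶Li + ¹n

Conserve mass number: 3 + A = 6 + 1, so A = 4.
Conserve atomic number: 1 + Z = 3 + 0, so Z = 2.
A = 4 and Z = 2 is ⁴He — an alpha particle.

alpha particle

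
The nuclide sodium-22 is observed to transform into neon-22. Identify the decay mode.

beta-plus decay or electron capture

ΔA = 22 − 22 = 0; ΔZ = 10 − 11 = -1.
A is unchanged and Z drops by 1 — a proton has become a neutron (β⁺ emission or electron capture).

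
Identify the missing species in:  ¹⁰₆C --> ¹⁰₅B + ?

positron

Conserve mass number: 10 = 10 + A, so A = 0.
Conserve atomic number: 6 = 5 + Z, so Z = 1.
A = 0 and Z = 1 is ⁰₁e — a positron.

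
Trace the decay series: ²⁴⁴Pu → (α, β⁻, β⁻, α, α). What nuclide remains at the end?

Start: (A, Z) = (244, 94).
After α: (240, 92).
After β⁻: (240, 93).
After β⁻: (240, 94).
After α: (236, 92).
After α: (232, 90).
Z = 90 is thorium.

Th-232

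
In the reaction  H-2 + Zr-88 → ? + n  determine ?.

Conserve mass number: 2 + 88 = A + 1, so A = 89.
Conserve atomic number: 1 + 40 = Z + 0, so Z = 41.
Z = 41 is niobium, so the species is Nb-89.

Nb-89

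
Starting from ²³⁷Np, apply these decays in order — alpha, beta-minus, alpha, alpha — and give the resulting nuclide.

Start: (A, Z) = (237, 93).
After α: (233, 91).
After β⁻: (233, 92).
After α: (229, 90).
After α: (225, 88).
Z = 88 is radium.

Ra-225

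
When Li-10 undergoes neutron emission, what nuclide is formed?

Neutron emission: mass number changes by -1, atomic number by +0.
A: 10 − 1 = 9; Z: 3 = 3.
Z = 3 is lithium, so the daughter is Li-9.

Li-9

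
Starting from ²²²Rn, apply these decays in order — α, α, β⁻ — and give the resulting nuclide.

Start: (A, Z) = (222, 86).
After α: (218, 84).
After α: (214, 82).
After β⁻: (214, 83).
Z = 83 is bismuth.

Bi-214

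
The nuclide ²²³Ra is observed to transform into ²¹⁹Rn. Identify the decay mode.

ΔA = 219 − 223 = -4; ΔZ = 86 − 88 = -2.
A drops by 4 and Z drops by 2 — the signature of alpha emission.

alpha decay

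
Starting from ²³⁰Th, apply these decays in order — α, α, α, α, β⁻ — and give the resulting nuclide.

Start: (A, Z) = (230, 90).
After α: (226, 88).
After α: (222, 86).
After α: (218, 84).
After α: (214, 82).
After β⁻: (214, 83).
Z = 83 is bismuth.

Bi-214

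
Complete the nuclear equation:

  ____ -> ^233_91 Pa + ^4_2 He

Conserve mass number: A = 233 + 4, so A = 237.
Conserve atomic number: Z = 91 + 2, so Z = 93.
Z = 93 is neptunium, so the species is ^237_93 Np.

Np-237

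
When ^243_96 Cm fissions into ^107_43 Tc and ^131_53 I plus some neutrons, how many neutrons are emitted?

Conserve mass number: 243 = 107 + 131 + k, so k = 243 − 238 = 5.
Check atomic number: 96 = 43 + 53 + 0 = 96. ✓

5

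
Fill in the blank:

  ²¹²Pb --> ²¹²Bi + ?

beta-minus particle

Conserve mass number: 212 = 212 + A, so A = 0.
Conserve atomic number: 82 = 83 + Z, so Z = -1.
A = 0 and Z = -1 is e⁻ — a beta-minus particle.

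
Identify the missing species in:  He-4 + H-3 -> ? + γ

Conserve mass number: 4 + 3 = A + 0, so A = 7.
Conserve atomic number: 2 + 1 = Z + 0, so Z = 3.
Z = 3 is lithium, so the species is Li-7.

Li-7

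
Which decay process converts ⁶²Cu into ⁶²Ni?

ΔA = 62 − 62 = 0; ΔZ = 28 − 29 = -1.
A is unchanged and Z drops by 1 — a proton has become a neutron (β⁺ emission or electron capture).

beta-plus decay or electron capture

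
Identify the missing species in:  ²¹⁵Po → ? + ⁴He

Conserve mass number: 215 = A + 4, so A = 211.
Conserve atomic number: 84 = Z + 2, so Z = 82.
Z = 82 is lead, so the species is ²¹¹Pb.

Pb-211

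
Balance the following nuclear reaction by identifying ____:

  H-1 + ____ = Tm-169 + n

Er-169

Conserve mass number: 1 + A = 169 + 1, so A = 169.
Conserve atomic number: 1 + Z = 69 + 0, so Z = 68.
Z = 68 is erbium, so the species is Er-169.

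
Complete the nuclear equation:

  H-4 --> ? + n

Conserve mass number: 4 = A + 1, so A = 3.
Conserve atomic number: 1 = Z + 0, so Z = 1.
A = 3 and Z = 1 is H-3 — a triton.

H-3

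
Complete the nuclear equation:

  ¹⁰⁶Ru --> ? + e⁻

Rh-106

Conserve mass number: 106 = A + 0, so A = 106.
Conserve atomic number: 44 = Z − 1, so Z = 45.
Z = 45 is rhodium, so the species is ¹⁰⁶Rh.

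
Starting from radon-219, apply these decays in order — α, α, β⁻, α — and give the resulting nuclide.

Start: (A, Z) = (219, 86).
After α: (215, 84).
After α: (211, 82).
After β⁻: (211, 83).
After α: (207, 81).
Z = 81 is thallium.

Tl-207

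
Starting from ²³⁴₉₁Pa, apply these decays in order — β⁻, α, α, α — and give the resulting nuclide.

Rn-222

Start: (A, Z) = (234, 91).
After β⁻: (234, 92).
After α: (230, 90).
After α: (226, 88).
After α: (222, 86).
Z = 86 is radon.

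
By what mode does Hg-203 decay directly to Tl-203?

beta-minus decay

ΔA = 203 − 203 = 0; ΔZ = 81 − 80 = +1.
A is unchanged and Z rises by 1 — a neutron has become a proton (β⁻ decay).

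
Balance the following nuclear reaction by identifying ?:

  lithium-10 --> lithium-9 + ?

neutron

Conserve mass number: 10 = 9 + A, so A = 1.
Conserve atomic number: 3 = 3 + Z, so Z = 0.
A = 1 and Z = 0 is neutron — a neutron.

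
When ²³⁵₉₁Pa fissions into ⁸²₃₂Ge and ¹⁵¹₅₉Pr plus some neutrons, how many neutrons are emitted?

Conserve mass number: 235 = 82 + 151 + k, so k = 235 − 233 = 2.
Check atomic number: 91 = 32 + 59 + 0 = 91. ✓

2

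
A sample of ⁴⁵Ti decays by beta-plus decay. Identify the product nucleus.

Beta-plus decay: mass number changes by +0, atomic number by -1.
A: 45 = 45; Z: 22 − 1 = 21.
Z = 21 is scandium, so the daughter is ⁴⁵Sc.

Sc-45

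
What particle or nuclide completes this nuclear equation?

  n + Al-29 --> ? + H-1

Mg-29

Conserve mass number: 1 + 29 = A + 1, so A = 29.
Conserve atomic number: 0 + 13 = Z + 1, so Z = 12.
Z = 12 is magnesium, so the species is Mg-29.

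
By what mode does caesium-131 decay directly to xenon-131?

ΔA = 131 − 131 = 0; ΔZ = 54 − 55 = -1.
A is unchanged and Z drops by 1 — a proton has become a neutron (β⁺ emission or electron capture).

beta-plus decay or electron capture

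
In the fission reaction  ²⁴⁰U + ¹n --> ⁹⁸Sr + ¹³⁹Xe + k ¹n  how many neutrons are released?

4

Conserve mass number: 241 = 98 + 139 + k, so k = 241 − 237 = 4.
Check atomic number: 92 = 38 + 54 + 0 = 92. ✓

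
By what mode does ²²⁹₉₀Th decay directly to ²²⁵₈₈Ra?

ΔA = 225 − 229 = -4; ΔZ = 88 − 90 = -2.
A drops by 4 and Z drops by 2 — the signature of alpha emission.

alpha decay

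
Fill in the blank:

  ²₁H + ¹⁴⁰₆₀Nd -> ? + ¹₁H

Nd-141

Conserve mass number: 2 + 140 = A + 1, so A = 141.
Conserve atomic number: 1 + 60 = Z + 1, so Z = 60.
Z = 60 is neodymium, so the species is ¹⁴¹₆₀Nd.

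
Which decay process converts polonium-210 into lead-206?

ΔA = 206 − 210 = -4; ΔZ = 82 − 84 = -2.
A drops by 4 and Z drops by 2 — the signature of alpha emission.

alpha decay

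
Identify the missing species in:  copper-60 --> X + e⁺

Ni-60

Conserve mass number: 60 = A + 0, so A = 60.
Conserve atomic number: 29 = Z + 1, so Z = 28.
Z = 28 is nickel, so the species is nickel-60.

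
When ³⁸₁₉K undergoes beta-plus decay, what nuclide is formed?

Ar-38

Beta-plus decay: mass number changes by +0, atomic number by -1.
A: 38 = 38; Z: 19 − 1 = 18.
Z = 18 is argon, so the daughter is ³⁸₁₈Ar.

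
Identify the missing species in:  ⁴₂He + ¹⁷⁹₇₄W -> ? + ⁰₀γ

Os-183

Conserve mass number: 4 + 179 = A + 0, so A = 183.
Conserve atomic number: 2 + 74 = Z + 0, so Z = 76.
Z = 76 is osmium, so the species is ¹⁸³₇₆Os.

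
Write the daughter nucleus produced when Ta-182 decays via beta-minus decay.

Beta-minus decay: mass number changes by +0, atomic number by +1.
A: 182 = 182; Z: 73 + 1 = 74.
Z = 74 is tungsten, so the daughter is W-182.

W-182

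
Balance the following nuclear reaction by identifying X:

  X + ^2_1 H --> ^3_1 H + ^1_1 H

deuteron

Conserve mass number: A + 2 = 3 + 1, so A = 2.
Conserve atomic number: Z + 1 = 1 + 1, so Z = 1.
A = 2 and Z = 1 is ^2_1 H — a deuteron.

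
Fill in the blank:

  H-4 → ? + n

Conserve mass number: 4 = A + 1, so A = 3.
Conserve atomic number: 1 = Z + 0, so Z = 1.
A = 3 and Z = 1 is H-3 — a triton.

H-3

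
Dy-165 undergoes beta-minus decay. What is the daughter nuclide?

Ho-165

Beta-minus decay: mass number changes by +0, atomic number by +1.
A: 165 = 165; Z: 66 + 1 = 67.
Z = 67 is holmium, so the daughter is Ho-165.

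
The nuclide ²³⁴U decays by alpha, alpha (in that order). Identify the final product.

Ra-226

Start: (A, Z) = (234, 92).
After α: (230, 90).
After α: (226, 88).
Z = 88 is radium.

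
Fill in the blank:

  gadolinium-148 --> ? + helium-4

Conserve mass number: 148 = A + 4, so A = 144.
Conserve atomic number: 64 = Z + 2, so Z = 62.
Z = 62 is samarium, so the species is samarium-144.

Sm-144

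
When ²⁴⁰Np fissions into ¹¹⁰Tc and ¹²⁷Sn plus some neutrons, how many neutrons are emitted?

3

Conserve mass number: 240 = 110 + 127 + k, so k = 240 − 237 = 3.
Check atomic number: 93 = 43 + 50 + 0 = 93. ✓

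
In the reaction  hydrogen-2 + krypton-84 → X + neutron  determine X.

Rb-85

Conserve mass number: 2 + 84 = A + 1, so A = 85.
Conserve atomic number: 1 + 36 = Z + 0, so Z = 37.
Z = 37 is rubidium, so the species is rubidium-85.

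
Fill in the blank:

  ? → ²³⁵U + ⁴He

Pu-239

Conserve mass number: A = 235 + 4, so A = 239.
Conserve atomic number: Z = 92 + 2, so Z = 94.
Z = 94 is plutonium, so the species is ²³⁹Pu.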